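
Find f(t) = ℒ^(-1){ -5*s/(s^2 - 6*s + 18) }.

f(t) = -5*exp(3*t)*sin(3*t) - 5*exp(3*t)*cos(3*t)

Complete the square in the denominator: s^2 - 6*s + 18 = (s - 3)^2 + 3^2.
Split the numerator to match: -5*s = -5·(s - 3) - 5·3.
Invert each term: -5·(s - 3)/((s - 3)^2 + 9) ↔ -5e^(3t)cos(3t); -5·3/((s - 3)^2 + 9) ↔ -5e^(3t)sin(3t).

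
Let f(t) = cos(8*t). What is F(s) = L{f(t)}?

L{cos(8t)} = s/(s^2 + 64).

F(s) = s/(s^2 + 64)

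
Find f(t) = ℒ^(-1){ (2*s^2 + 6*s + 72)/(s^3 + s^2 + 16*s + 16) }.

f(t) = 2*sin(4*t) - 2*cos(4*t) + 4*exp(-t)

Factor the denominator: s^3 + s^2 + 16*s + 16 = (s + 1)*(s^2 + 16).
Partial fraction decomposition gives [4/(s + 1)] + [-2*s/(s^2 + 16)] + [8/(s^2 + 16)].
Invert each term: 4/(s + 1) ↔ 4e^(-t); -2·s/(s^2 + 16) ↔ -2cos(4t); 2·4/(s^2 + 16) ↔ 2sin(4t).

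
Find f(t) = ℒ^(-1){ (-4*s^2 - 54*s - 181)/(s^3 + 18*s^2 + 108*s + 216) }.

Factor the denominator: s^3 + 18*s^2 + 108*s + 216 = (s + 6)^3.
Partial fraction decomposition gives [-4/(s + 6)] + [-6/(s + 6)^2] + [-1/(s + 6)^3].
Invert each term: -4/(s + 6) ↔ -4e^(-6t); -6/(s + 6)^2 ↔ -6t·e^(-6t); -1/(s + 6)^3 ↔ (-1/2)t^2·e^(-6t).

f(t) = -t^2*exp(-6*t)/2 - 6*t*exp(-6*t) - 4*exp(-6*t)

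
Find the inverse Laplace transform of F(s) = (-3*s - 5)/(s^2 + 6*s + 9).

4*t*exp(-3*t) - 3*exp(-3*t)

Factor the denominator: s^2 + 6*s + 9 = (s + 3)^2.
Partial fraction decomposition gives [-3/(s + 3)] + [4/(s + 3)^2].
Invert each term: -3/(s + 3) ↔ -3e^(-3t); 4/(s + 3)^2 ↔ 4t·e^(-3t).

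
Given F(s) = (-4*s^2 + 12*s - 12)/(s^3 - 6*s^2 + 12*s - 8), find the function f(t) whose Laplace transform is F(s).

f(t) = -2*t^2*exp(2*t) - 4*t*exp(2*t) - 4*exp(2*t)

Factor the denominator: s^3 - 6*s^2 + 12*s - 8 = (s - 2)^3.
Partial fraction decomposition gives [-4/(s - 2)] + [-4/(s - 2)^2] + [-4/(s - 2)^3].
Invert each term: -4/(s - 2) ↔ -4e^(2t); -4/(s - 2)^2 ↔ -4t·e^(2t); -4/(s - 2)^3 ↔ (-2)t^2·e^(2t).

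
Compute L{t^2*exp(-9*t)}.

2/(s + 9)^3

L{e^(-9t)} = 1/(s + 9).
Then apply L{t^2·g(t)} = (-1)^2 d^2/ds^2[G(s)] with G(s) = 1/(s + 9):
differentiating 2 times and applying the sign gives 2/(s + 9)^3.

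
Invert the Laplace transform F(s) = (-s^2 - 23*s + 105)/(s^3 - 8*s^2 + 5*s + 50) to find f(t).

Factor the denominator: s^3 - 8*s^2 + 5*s + 50 = (s - 5)^2*(s + 2).
Partial fraction decomposition gives [-4/(s - 5)] + [-5/(s - 5)^2] + [3/(s + 2)].
Invert each term: -4/(s - 5) ↔ -4e^(5t); -5/(s - 5)^2 ↔ -5t·e^(5t); 3/(s + 2) ↔ 3e^(-2t).

f(t) = -5*t*exp(5*t) - 4*exp(5*t) + 3*exp(-2*t)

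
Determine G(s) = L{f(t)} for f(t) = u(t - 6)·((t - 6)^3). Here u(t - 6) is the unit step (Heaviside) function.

G(s) = 6*exp(-6*s)/s^4

By the second shifting theorem, L{u(t - c)·g(t - c)} = e^(-cs)·H(s) with c = 6 and H(s) = L{g(t)}.
L{t^3} = 3!/s^4 = 6/s^4.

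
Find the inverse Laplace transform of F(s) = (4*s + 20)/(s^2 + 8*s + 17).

Complete the square in the denominator: s^2 + 8*s + 17 = (s + 4)^2 + 1^2.
Split the numerator to match: 4*s + 20 = 4·(s + 4) + 4·1.
Invert each term: 4·(s + 4)/((s + 4)^2 + 1) ↔ 4e^(-4t)cos(t); 4·1/((s + 4)^2 + 1) ↔ 4e^(-4t)sin(t).

4*exp(-4*t)*sin(t) + 4*exp(-4*t)*cos(t)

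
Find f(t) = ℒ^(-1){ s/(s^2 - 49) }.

Since L{cosh(7t)} = s/(s^2 - 49), the inverse is cosh(7*t).

f(t) = cosh(7*t)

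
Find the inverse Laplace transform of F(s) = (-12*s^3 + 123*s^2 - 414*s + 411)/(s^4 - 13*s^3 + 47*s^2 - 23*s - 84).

-6*exp(7*t) + 3*exp(4*t) - 3*exp(3*t) - 6*exp(-t)

Factor the denominator: s^4 - 13*s^3 + 47*s^2 - 23*s - 84 = (s - 7)*(s - 4)*(s - 3)*(s + 1).
Partial fraction decomposition gives [-6/(s + 1)] + [3/(s - 4)] + [-3/(s - 3)] + [-6/(s - 7)].
Invert each term: -6/(s + 1) ↔ -6e^(-t); 3/(s - 4) ↔ 3e^(4t); -3/(s - 3) ↔ -3e^(3t); -6/(s - 7) ↔ -6e^(7t).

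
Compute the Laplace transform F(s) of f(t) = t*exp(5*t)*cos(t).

L{cos(t)} = s/(s^2 + 1).
Multiplying by e^(5t) shifts s → s - 5, so L{exp(5*t)*cos(t)} = (s - 5)/((s - 5)^2 + 1).
Then apply L{t·g(t)} = -d/ds[G(s)] with G(s) = (s - 5)/((s - 5)^2 + 1):
differentiating 1 time and applying the sign gives (s - 6)*(s - 4)/(s^2 - 10*s + 26)^2.

F(s) = (s - 6)*(s - 4)/(s^2 - 10*s + 26)^2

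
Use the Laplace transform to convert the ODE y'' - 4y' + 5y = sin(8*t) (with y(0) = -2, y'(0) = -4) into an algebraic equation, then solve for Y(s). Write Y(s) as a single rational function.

Laplace-transform each side.
The derivative rules (L{y''} = s^2 Y - s·y(0) - y'(0) and L{y'} = sY - y(0), with y(0) = -2, y'(0) = -4) turn the left side into (s^2 - 4*s + 5)Y - (-2*s + 4).
The right side is L{sin(8*t)} = 8/(s^2 + 64).
So (s^2 - 4*s + 5)Y = 8/(s^2 + 64) + (-2*s + 4).
Solve for Y(s) and write it as one ratio of polynomials.

Y(s) = (-2*s^3 + 4*s^2 - 128*s + 264)/(s^4 - 4*s^3 + 69*s^2 - 256*s + 320)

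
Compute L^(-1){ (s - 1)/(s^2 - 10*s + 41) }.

exp(5*t)*sin(4*t) + exp(5*t)*cos(4*t)

Complete the square in the denominator: s^2 - 10*s + 41 = (s - 5)^2 + 4^2.
Split the numerator to match: s - 1 = 1·(s - 5) + 1·4.
Invert each term: 1·(s - 5)/((s - 5)^2 + 16) ↔ e^(5t)cos(4t); 1·4/((s - 5)^2 + 16) ↔ e^(5t)sin(4t).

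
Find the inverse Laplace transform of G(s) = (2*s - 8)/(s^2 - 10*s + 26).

Complete the square in the denominator: s^2 - 10*s + 26 = (s - 5)^2 + 1^2.
Split the numerator to match: 2*s - 8 = 2·(s - 5) + 2·1.
Invert each term: 2·(s - 5)/((s - 5)^2 + 1) ↔ 2e^(5t)cos(t); 2·1/((s - 5)^2 + 1) ↔ 2e^(5t)sin(t).

2*exp(5*t)*sin(t) + 2*exp(5*t)*cos(t)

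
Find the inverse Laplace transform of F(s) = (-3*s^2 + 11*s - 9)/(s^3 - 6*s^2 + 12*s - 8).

Factor the denominator: s^3 - 6*s^2 + 12*s - 8 = (s - 2)^3.
Partial fraction decomposition gives [-3/(s - 2)] + [-1/(s - 2)^2] + [(s - 2)^(-3)].
Invert each term: -3/(s - 2) ↔ -3e^(2t); -1/(s - 2)^2 ↔ -t·e^(2t); 1/(s - 2)^3 ↔ (1/2)t^2·e^(2t).

t^2*exp(2*t)/2 - t*exp(2*t) - 3*exp(2*t)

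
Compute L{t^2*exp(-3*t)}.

2/(s + 3)^3

L{e^(-3t)} = 1/(s + 3).
Then apply L{t^2·g(t)} = (-1)^2 d^2/ds^2[G(s)] with G(s) = 1/(s + 3):
differentiating 2 times and applying the sign gives 2/(s + 3)^3.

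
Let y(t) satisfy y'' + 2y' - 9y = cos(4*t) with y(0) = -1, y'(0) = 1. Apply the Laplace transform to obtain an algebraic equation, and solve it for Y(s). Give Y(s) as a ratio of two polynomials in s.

Laplace-transform each side.
With L{y''} = s^2 Y - s·y(0) - y'(0) and L{y'} = sY - y(0), with y(0) = -1, y'(0) = 1: the LHS transforms to (s^2 + 2*s - 9)Y - (-s - 1).
The right side is L{cos(4*t)} = s/(s^2 + 16).
So (s^2 + 2*s - 9)Y = s/(s^2 + 16) + (-s - 1).
Divide through and combine into a single rational function.

Y(s) = (-s^3 - s^2 - 15*s - 16)/(s^4 + 2*s^3 + 7*s^2 + 32*s - 144)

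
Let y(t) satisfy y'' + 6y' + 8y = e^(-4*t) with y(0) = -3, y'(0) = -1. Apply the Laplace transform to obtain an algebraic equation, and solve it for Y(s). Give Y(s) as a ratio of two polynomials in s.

Y(s) = (-3*s^2 - 31*s - 75)/(s^3 + 10*s^2 + 32*s + 32)

Apply the Laplace transform to the equation.
Using L{y''} = s^2 Y - s·y(0) - y'(0) and L{y'} = sY - y(0), with y(0) = -3, y'(0) = -1, the left side becomes (s^2 + 6*s + 8)Y - (-3*s - 19).
The right side is L{e^(-4*t)} = 1/(s + 4).
So (s^2 + 6*s + 8)Y = 1/(s + 4) + (-3*s - 19).
Isolate Y and clear denominators.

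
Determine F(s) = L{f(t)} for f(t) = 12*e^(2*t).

L{12} = 12/s.
By the first shifting theorem, multiplying by e^(2t) replaces s with s - 2.

F(s) = 12/(s - 2)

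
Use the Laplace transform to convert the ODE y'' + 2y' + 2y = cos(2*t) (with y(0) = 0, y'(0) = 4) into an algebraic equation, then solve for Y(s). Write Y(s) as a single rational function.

Transform both sides with L{·}.
Using L{y''} = s^2 Y - s·y(0) - y'(0) and L{y'} = sY - y(0), with y(0) = 0, y'(0) = 4, the left side becomes (s^2 + 2*s + 2)Y - (4).
The right side is L{cos(2*t)} = s/(s^2 + 4).
So (s^2 + 2*s + 2)Y = s/(s^2 + 4) + (4).
Solve for Y(s) and write it as one ratio of polynomials.

Y(s) = (4*s^2 + s + 16)/(s^4 + 2*s^3 + 6*s^2 + 8*s + 8)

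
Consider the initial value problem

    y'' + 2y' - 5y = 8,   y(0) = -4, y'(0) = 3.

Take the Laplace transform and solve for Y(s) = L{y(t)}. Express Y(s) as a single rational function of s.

Transform both sides with L{·}.
Using L{y''} = s^2 Y - s·y(0) - y'(0) and L{y'} = sY - y(0), with y(0) = -4, y'(0) = 3, the left side becomes (s^2 + 2*s - 5)Y - (-4*s - 5).
The right side is L{8} = 8/s.
So (s^2 + 2*s - 5)Y = 8/s + (-4*s - 5).
Solve for Y(s) and write it as one ratio of polynomials.

Y(s) = (-4*s^2 - 5*s + 8)/(s^3 + 2*s^2 - 5*s)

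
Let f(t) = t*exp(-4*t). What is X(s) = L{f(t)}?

L{t} = 1!/s^2 = 1/s^2.
By the first shifting theorem, multiplying by e^(-4t) replaces s with s + 4.

X(s) = (s + 4)^(-2)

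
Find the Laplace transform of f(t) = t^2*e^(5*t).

L{e^(5t)} = 1/(s - 5).
Then apply L{t^2·g(t)} = (-1)^2 d^2/ds^2[G(s)] with G(s) = 1/(s - 5):
differentiating 2 times and applying the sign gives 2/(s - 5)^3.

2/(s - 5)^3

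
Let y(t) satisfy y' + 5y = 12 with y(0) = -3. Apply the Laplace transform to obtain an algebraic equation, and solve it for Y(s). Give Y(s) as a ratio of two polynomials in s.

Y(s) = (-3*s + 12)/(s^2 + 5*s)

Take the Laplace transform of both sides.
The derivative rules (L{y'} = sY - y(0) = sY - (-3)) turn the left side into (s + 5)Y - (-3).
The right side is L{12} = 12/s.
So (s + 5)Y = 12/s + (-3).
Divide through and combine into a single rational function.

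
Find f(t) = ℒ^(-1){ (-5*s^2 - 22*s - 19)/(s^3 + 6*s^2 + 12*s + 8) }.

f(t) = 5*t^2*exp(-2*t)/2 - 2*t*exp(-2*t) - 5*exp(-2*t)

Factor the denominator: s^3 + 6*s^2 + 12*s + 8 = (s + 2)^3.
Partial fraction decomposition gives [-5/(s + 2)] + [-2/(s + 2)^2] + [5/(s + 2)^3].
Invert each term: -5/(s + 2) ↔ -5e^(-2t); -2/(s + 2)^2 ↔ -2t·e^(-2t); 5/(s + 2)^3 ↔ (5/2)t^2·e^(-2t).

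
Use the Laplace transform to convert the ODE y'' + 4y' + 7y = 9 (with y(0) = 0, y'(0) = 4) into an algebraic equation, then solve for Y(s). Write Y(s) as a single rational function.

Transform both sides with L{·}.
The derivative rules (L{y''} = s^2 Y - s·y(0) - y'(0) and L{y'} = sY - y(0), with y(0) = 0, y'(0) = 4) turn the left side into (s^2 + 4*s + 7)Y - (4).
The right side is L{9} = 9/s.
So (s^2 + 4*s + 7)Y = 9/s + (4).
Solve for Y(s) and write it as one ratio of polynomials.

Y(s) = (4*s + 9)/(s^3 + 4*s^2 + 7*s)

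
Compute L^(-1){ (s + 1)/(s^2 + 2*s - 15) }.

Rewrite the denominator: s^2 + 2*s - 15 = (s + 1)^2 - 16.
The form in (s + 1) signals a first-shifting-theorem factor e^(-t).
Since L{cosh(4t)} = s/(s^2 - 16), the inverse is e^(-t)*cosh(4*t).

exp(-t)*cosh(4*t)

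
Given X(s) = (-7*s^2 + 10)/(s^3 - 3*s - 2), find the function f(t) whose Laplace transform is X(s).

f(t) = -t*exp(-t) - 2*exp(2*t) - 5*exp(-t)

Factor the denominator: s^3 - 3*s - 2 = (s - 2)*(s + 1)^2.
Partial fraction decomposition gives [-5/(s + 1)] + [-1/(s + 1)^2] + [-2/(s - 2)].
Invert each term: -5/(s + 1) ↔ -5e^(-t); -1/(s + 1)^2 ↔ -t·e^(-t); -2/(s - 2) ↔ -2e^(2t).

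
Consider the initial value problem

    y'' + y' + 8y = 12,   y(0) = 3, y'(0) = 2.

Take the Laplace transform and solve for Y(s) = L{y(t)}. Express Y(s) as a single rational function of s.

Y(s) = (3*s^2 + 5*s + 12)/(s^3 + s^2 + 8*s)

Take the Laplace transform of both sides.
With L{y''} = s^2 Y - s·y(0) - y'(0) and L{y'} = sY - y(0), with y(0) = 3, y'(0) = 2: the LHS transforms to (s^2 + s + 8)Y - (3*s + 5).
The right side is L{12} = 12/s.
So (s^2 + s + 8)Y = 12/s + (3*s + 5).
Isolate Y and clear denominators.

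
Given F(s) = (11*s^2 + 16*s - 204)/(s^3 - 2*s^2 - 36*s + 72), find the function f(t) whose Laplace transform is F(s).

Factor the denominator: s^3 - 2*s^2 - 36*s + 72 = (s - 6)*(s - 2)*(s + 6).
Partial fraction decomposition gives [6/(s - 6)] + [1/(s + 6)] + [4/(s - 2)].
Invert each term: 6/(s - 6) ↔ 6e^(6t); 1/(s + 6) ↔ e^(-6t); 4/(s - 2) ↔ 4e^(2t).

f(t) = 6*exp(6*t) + 4*exp(2*t) + exp(-6*t)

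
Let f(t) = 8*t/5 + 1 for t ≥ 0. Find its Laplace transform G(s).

G(s) = 1/s + 8/(5*s^2)

The transform is linear, so treat each term independently.
(8/5)·[L{t} = 1!/s^2 = 1/s^2]; L{1} = 1/s.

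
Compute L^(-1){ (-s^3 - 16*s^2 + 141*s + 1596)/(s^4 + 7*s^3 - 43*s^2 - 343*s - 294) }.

Factor the denominator: s^4 + 7*s^3 - 43*s^2 - 343*s - 294 = (s - 7)*(s + 1)*(s + 6)*(s + 7).
Partial fraction decomposition gives [-2/(s + 7)] + [-6/(s + 1)] + [1/(s - 7)] + [6/(s + 6)].
Invert each term: -2/(s + 7) ↔ -2e^(-7t); -6/(s + 1) ↔ -6e^(-t); 1/(s - 7) ↔ e^(7t); 6/(s + 6) ↔ 6e^(-6t).

exp(7*t) - 6*exp(-t) + 6*exp(-6*t) - 2*exp(-7*t)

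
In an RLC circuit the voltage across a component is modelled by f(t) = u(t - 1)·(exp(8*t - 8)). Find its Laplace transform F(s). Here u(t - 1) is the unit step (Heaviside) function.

F(s) = exp(-s)/(s - 8)

By the second shifting theorem, L{u(t - c)·g(t - c)} = e^(-cs)·G(s) with c = 1 and G(s) = L{g(t)}.
L{e^(8t)} = 1/(s - 8).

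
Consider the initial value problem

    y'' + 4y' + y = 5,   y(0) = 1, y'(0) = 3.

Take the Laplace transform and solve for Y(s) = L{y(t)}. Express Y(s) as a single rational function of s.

Apply the Laplace transform to the equation.
Using L{y''} = s^2 Y - s·y(0) - y'(0) and L{y'} = sY - y(0), with y(0) = 1, y'(0) = 3, the left side becomes (s^2 + 4*s + 1)Y - (s + 7).
The right side is L{5} = 5/s.
So (s^2 + 4*s + 1)Y = 5/s + (s + 7).
Isolate Y and clear denominators.

Y(s) = (s^2 + 7*s + 5)/(s^3 + 4*s^2 + s)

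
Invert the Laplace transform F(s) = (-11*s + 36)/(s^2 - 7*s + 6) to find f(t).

f(t) = -6*exp(6*t) - 5*exp(t)

Factor the denominator: s^2 - 7*s + 6 = (s - 6)*(s - 1).
Partial fraction decomposition gives [-6/(s - 6)] + [-5/(s - 1)].
Invert each term: -6/(s - 6) ↔ -6e^(6t); -5/(s - 1) ↔ -5e^(t).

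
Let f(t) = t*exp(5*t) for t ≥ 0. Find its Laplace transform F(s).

F(s) = (s - 5)^(-2)

L{e^(5t)} = 1/(s - 5).
Then apply L{t·g(t)} = -d/ds[G(s)] with G(s) = 1/(s - 5):
differentiating 1 time and applying the sign gives (s - 5)^(-2).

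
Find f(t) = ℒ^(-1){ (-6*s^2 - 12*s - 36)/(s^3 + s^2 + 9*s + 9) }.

f(t) = -3*sin(3*t) - 3*cos(3*t) - 3*exp(-t)

Factor the denominator: s^3 + s^2 + 9*s + 9 = (s + 1)*(s^2 + 9).
Partial fraction decomposition gives [-3/(s + 1)] + [-3*s/(s^2 + 9)] + [-9/(s^2 + 9)].
Invert each term: -3/(s + 1) ↔ -3e^(-t); -3·s/(s^2 + 9) ↔ -3cos(3t); -3·3/(s^2 + 9) ↔ -3sin(3t).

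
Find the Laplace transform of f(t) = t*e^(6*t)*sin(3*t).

L{sin(3t)} = 3/(s^2 + 9).
Multiplying by e^(6t) shifts s → s - 6, so L{e^(6*t)*sin(3*t)} = 3/((s - 6)^2 + 9).
Then apply L{t·g(t)} = -d/ds[G(s)] with G(s) = 3/((s - 6)^2 + 9):
differentiating 1 time and applying the sign gives 6*(s - 6)/(s^2 - 12*s + 45)^2.

6*(s - 6)/(s^2 - 12*s + 45)^2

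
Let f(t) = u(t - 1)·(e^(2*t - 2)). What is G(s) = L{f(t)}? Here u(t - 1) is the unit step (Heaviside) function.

G(s) = exp(-s)/(s - 2)

By the second shifting theorem, L{u(t - c)·g(t - c)} = e^(-cs)·H(s) with c = 1 and H(s) = L{g(t)}.
L{e^(2t)} = 1/(s - 2).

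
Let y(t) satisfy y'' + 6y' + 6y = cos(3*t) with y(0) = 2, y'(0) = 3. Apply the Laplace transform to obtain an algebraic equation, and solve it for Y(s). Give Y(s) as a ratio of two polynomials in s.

Laplace-transform each side.
The derivative rules (L{y''} = s^2 Y - s·y(0) - y'(0) and L{y'} = sY - y(0), with y(0) = 2, y'(0) = 3) turn the left side into (s^2 + 6*s + 6)Y - (2*s + 15).
The right side is L{cos(3*t)} = s/(s^2 + 9).
So (s^2 + 6*s + 6)Y = s/(s^2 + 9) + (2*s + 15).
Solve for Y(s) and write it as one ratio of polynomials.

Y(s) = (2*s^3 + 15*s^2 + 19*s + 135)/(s^4 + 6*s^3 + 15*s^2 + 54*s + 54)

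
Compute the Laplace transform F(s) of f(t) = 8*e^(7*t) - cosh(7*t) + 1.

F(s) = -s/(s^2 - 49) + 8/(s - 7) + 1/s

The transform is linear, so treat each term independently.
(-1)·[L{cosh(7t)} = s/(s^2 - 49)]; (8)·[L{e^(7t)} = 1/(s - 7)]; L{1} = 1/s.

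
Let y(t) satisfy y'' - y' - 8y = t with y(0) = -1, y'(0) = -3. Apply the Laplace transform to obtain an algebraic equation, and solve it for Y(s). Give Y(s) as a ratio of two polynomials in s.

Transform both sides with L{·}.
With L{y''} = s^2 Y - s·y(0) - y'(0) and L{y'} = sY - y(0), with y(0) = -1, y'(0) = -3: the LHS transforms to (s^2 - s - 8)Y - (-s - 2).
The right side is L{t} = s^(-2).
So (s^2 - s - 8)Y = s^(-2) + (-s - 2).
Isolate Y and clear denominators.

Y(s) = (-s^3 - 2*s^2 + 1)/(s^4 - s^3 - 8*s^2)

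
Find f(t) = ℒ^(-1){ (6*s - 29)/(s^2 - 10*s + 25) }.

f(t) = t*exp(5*t) + 6*exp(5*t)

Factor the denominator: s^2 - 10*s + 25 = (s - 5)^2.
Partial fraction decomposition gives [6/(s - 5)] + [(s - 5)^(-2)].
Invert each term: 6/(s - 5) ↔ 6e^(5t); 1/(s - 5)^2 ↔ t·e^(5t).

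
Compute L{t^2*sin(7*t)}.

14*(3*s^2 - 49)/(s^2 + 49)^3

L{sin(7t)} = 7/(s^2 + 49).
Then apply L{t^2·g(t)} = (-1)^2 d^2/ds^2[G(s)] with G(s) = 7/(s^2 + 49):
differentiating 2 times and applying the sign gives 14*(3*s^2 - 49)/(s^2 + 49)^3.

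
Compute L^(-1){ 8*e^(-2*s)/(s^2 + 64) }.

Heaviside(t - 2)*(sin(8*t - 16))

The factor e^(-2s) signals a time shift by c = 2 (second shifting theorem).
L{sin(8t)} = 8/(s^2 + 64), so L^-1{8/(s^2 + 64)} = sin(8*t).
Hence the inverse is u(t - 2) times that function evaluated at t - 2.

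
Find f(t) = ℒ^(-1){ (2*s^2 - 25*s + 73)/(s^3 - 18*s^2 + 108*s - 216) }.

f(t) = -5*t^2*exp(6*t)/2 - t*exp(6*t) + 2*exp(6*t)

Factor the denominator: s^3 - 18*s^2 + 108*s - 216 = (s - 6)^3.
Partial fraction decomposition gives [2/(s - 6)] + [-1/(s - 6)^2] + [-5/(s - 6)^3].
Invert each term: 2/(s - 6) ↔ 2e^(6t); -1/(s - 6)^2 ↔ -t·e^(6t); -5/(s - 6)^3 ↔ (-5/2)t^2·e^(6t).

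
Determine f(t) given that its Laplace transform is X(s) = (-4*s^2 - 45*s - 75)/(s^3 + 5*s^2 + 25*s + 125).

Factor the denominator: s^3 + 5*s^2 + 25*s + 125 = (s + 5)*(s^2 + 25).
Partial fraction decomposition gives [1/(s + 5)] + [-5*s/(s^2 + 25)] + [-20/(s^2 + 25)].
Invert each term: 1/(s + 5) ↔ e^(-5t); -5·s/(s^2 + 25) ↔ -5cos(5t); -4·5/(s^2 + 25) ↔ -4sin(5t).

f(t) = -4*sin(5*t) - 5*cos(5*t) + exp(-5*t)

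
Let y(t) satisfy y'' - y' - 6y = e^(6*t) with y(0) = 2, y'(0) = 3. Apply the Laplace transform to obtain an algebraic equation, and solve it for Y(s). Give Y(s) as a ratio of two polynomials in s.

Y(s) = (2*s^2 - 11*s - 5)/(s^3 - 7*s^2 + 36)

Laplace-transform each side.
The derivative rules (L{y''} = s^2 Y - s·y(0) - y'(0) and L{y'} = sY - y(0), with y(0) = 2, y'(0) = 3) turn the left side into (s^2 - s - 6)Y - (2*s + 1).
The right side is L{e^(6*t)} = 1/(s - 6).
So (s^2 - s - 6)Y = 1/(s - 6) + (2*s + 1).
Isolate Y and clear denominators.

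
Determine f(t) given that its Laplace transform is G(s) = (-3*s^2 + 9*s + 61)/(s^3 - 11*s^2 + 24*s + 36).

Factor the denominator: s^3 - 11*s^2 + 24*s + 36 = (s - 6)^2*(s + 1).
Partial fraction decomposition gives [-4/(s - 6)] + [(s - 6)^(-2)] + [1/(s + 1)].
Invert each term: -4/(s - 6) ↔ -4e^(6t); 1/(s - 6)^2 ↔ t·e^(6t); 1/(s + 1) ↔ e^(-t).

f(t) = t*exp(6*t) - 4*exp(6*t) + exp(-t)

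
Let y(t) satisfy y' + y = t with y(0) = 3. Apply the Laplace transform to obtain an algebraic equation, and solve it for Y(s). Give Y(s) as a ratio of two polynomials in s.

Laplace-transform each side.
Using L{y'} = sY - y(0) = sY - 3, the left side becomes (s + 1)Y - (3).
The right side is L{t} = s^(-2).
So (s + 1)Y = s^(-2) + (3).
Solve for Y(s) and write it as one ratio of polynomials.

Y(s) = (3*s^2 + 1)/(s^3 + s^2)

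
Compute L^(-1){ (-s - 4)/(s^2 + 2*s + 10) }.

-exp(-t)*sin(3*t) - exp(-t)*cos(3*t)

Complete the square in the denominator: s^2 + 2*s + 10 = (s + 1)^2 + 3^2.
Split the numerator to match: -s - 4 = -1·(s + 1) - 1·3.
Invert each term: -1·(s + 1)/((s + 1)^2 + 9) ↔ -e^(-t)cos(3t); -1·3/((s + 1)^2 + 9) ↔ -e^(-t)sin(3t).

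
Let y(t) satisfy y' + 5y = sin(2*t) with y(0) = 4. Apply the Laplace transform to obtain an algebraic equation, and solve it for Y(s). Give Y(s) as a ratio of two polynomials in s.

Y(s) = (4*s^2 + 18)/(s^3 + 5*s^2 + 4*s + 20)

Transform both sides with L{·}.
The derivative rules (L{y'} = sY - y(0) = sY - 4) turn the left side into (s + 5)Y - (4).
The right side is L{sin(2*t)} = 2/(s^2 + 4).
So (s + 5)Y = 2/(s^2 + 4) + (4).
Solve for Y(s) and write it as one ratio of polynomials.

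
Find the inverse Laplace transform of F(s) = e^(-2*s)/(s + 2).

Heaviside(t - 2)*(exp(-2*t + 4))

The factor e^(-2s) signals a time shift by c = 2 (second shifting theorem).
L{e^(-2t)} = 1/(s + 2), so L^-1{1/(s + 2)} = e^(-2*t).
Hence the inverse is u(t - 2) times that function evaluated at t - 2.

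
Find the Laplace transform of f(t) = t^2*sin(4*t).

L{sin(4t)} = 4/(s^2 + 16).
Then apply L{t^2·g(t)} = (-1)^2 d^2/ds^2[H(s)] with H(s) = 4/(s^2 + 16):
differentiating 2 times and applying the sign gives 8*(3*s^2 - 16)/(s^2 + 16)^3.

8*(3*s^2 - 16)/(s^2 + 16)^3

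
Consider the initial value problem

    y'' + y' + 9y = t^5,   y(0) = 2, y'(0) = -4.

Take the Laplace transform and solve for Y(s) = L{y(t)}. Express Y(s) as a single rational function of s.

Laplace-transform each side.
The derivative rules (L{y''} = s^2 Y - s·y(0) - y'(0) and L{y'} = sY - y(0), with y(0) = 2, y'(0) = -4) turn the left side into (s^2 + s + 9)Y - (2*s - 2).
The right side is L{t^5} = 120/s^6.
So (s^2 + s + 9)Y = 120/s^6 + (2*s - 2).
Divide through and combine into a single rational function.

Y(s) = (2*s^7 - 2*s^6 + 120)/(s^8 + s^7 + 9*s^6)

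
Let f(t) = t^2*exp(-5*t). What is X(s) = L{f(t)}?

X(s) = 2/(s + 5)^3

L{e^(-5t)} = 1/(s + 5).
Then apply L{t^2·g(t)} = (-1)^2 d^2/ds^2[G(s)] with G(s) = 1/(s + 5):
differentiating 2 times and applying the sign gives 2/(s + 5)^3.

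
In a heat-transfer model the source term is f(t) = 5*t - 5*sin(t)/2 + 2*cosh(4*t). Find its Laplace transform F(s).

F(s) = 2*s/(s^2 - 16) - 5/(2*(s^2 + 1)) + 5/s^2

The transform is linear, so treat each term independently.
(5)·[L{t} = 1!/s^2 = 1/s^2]; (2)·[L{cosh(4t)} = s/(s^2 - 16)]; (-5/2)·[L{sin(t)} = 1/(s^2 + 1)].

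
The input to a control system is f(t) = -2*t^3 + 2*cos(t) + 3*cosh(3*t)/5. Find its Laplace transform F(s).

F(s) = 2*s/(s^2 + 1) + 3*s/(5*(s^2 - 9)) - 12/s^4

Apply the Laplace transform termwise.
(2)·[L{cos(t)} = s/(s^2 + 1)]; (-2)·[L{t^3} = 3!/s^4 = 6/s^4]; (3/5)·[L{cosh(3t)} = s/(s^2 - 9)].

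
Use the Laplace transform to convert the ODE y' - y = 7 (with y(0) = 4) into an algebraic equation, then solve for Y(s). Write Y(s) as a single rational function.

Apply the Laplace transform to the equation.
Using L{y'} = sY - y(0) = sY - 4, the left side becomes (s - 1)Y - (4).
The right side is L{7} = 7/s.
So (s - 1)Y = 7/s + (4).
Solve for Y(s) and write it as one ratio of polynomials.

Y(s) = (4*s + 7)/(s^2 - s)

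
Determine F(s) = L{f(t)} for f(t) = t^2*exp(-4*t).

F(s) = 2/(s + 4)^3

L{e^(-4t)} = 1/(s + 4).
Then apply L{t^2·g(t)} = (-1)^2 d^2/ds^2[G(s)] with G(s) = 1/(s + 4):
differentiating 2 times and applying the sign gives 2/(s + 4)^3.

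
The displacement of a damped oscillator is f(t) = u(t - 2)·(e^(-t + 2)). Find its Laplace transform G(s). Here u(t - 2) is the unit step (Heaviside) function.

G(s) = exp(-2*s)/(s + 1)

By the second shifting theorem, L{u(t - c)·g(t - c)} = e^(-cs)·H(s) with c = 2 and H(s) = L{g(t)}.
L{e^(-t)} = 1/(s + 1).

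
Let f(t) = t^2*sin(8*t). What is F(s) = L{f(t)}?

F(s) = 16*(3*s^2 - 64)/(s^2 + 64)^3

L{sin(8t)} = 8/(s^2 + 64).
Then apply L{t^2·g(t)} = (-1)^2 d^2/ds^2[G(s)] with G(s) = 8/(s^2 + 64):
differentiating 2 times and applying the sign gives 16*(3*s^2 - 64)/(s^2 + 64)^3.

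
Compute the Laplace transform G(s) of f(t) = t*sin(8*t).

G(s) = 16*s/(s^2 + 64)^2

L{sin(8t)} = 8/(s^2 + 64).
Then apply L{t·g(t)} = -d/ds[H(s)] with H(s) = 8/(s^2 + 64):
differentiating 1 time and applying the sign gives 16*s/(s^2 + 64)^2.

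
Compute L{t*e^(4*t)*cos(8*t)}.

L{cos(8t)} = s/(s^2 + 64).
Multiplying by e^(4t) shifts s → s - 4, so L{e^(4*t)*cos(8*t)} = (s - 4)/((s - 4)^2 + 64).
Then apply L{t·g(t)} = -d/ds[G(s)] with G(s) = (s - 4)/((s - 4)^2 + 64):
differentiating 1 time and applying the sign gives (s - 12)*(s + 4)/(s^2 - 8*s + 80)^2.

(s - 12)*(s + 4)/(s^2 - 8*s + 80)^2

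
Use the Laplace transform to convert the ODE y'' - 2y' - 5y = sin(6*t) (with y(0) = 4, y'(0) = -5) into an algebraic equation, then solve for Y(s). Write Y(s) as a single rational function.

Laplace-transform each side.
Using L{y''} = s^2 Y - s·y(0) - y'(0) and L{y'} = sY - y(0), with y(0) = 4, y'(0) = -5, the left side becomes (s^2 - 2*s - 5)Y - (4*s - 13).
The right side is L{sin(6*t)} = 6/(s^2 + 36).
So (s^2 - 2*s - 5)Y = 6/(s^2 + 36) + (4*s - 13).
Divide through and combine into a single rational function.

Y(s) = (4*s^3 - 13*s^2 + 144*s - 462)/(s^4 - 2*s^3 + 31*s^2 - 72*s - 180)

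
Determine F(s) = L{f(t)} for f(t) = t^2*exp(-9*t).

F(s) = 2/(s + 9)^3

L{e^(-9t)} = 1/(s + 9).
Then apply L{t^2·g(t)} = (-1)^2 d^2/ds^2[G(s)] with G(s) = 1/(s + 9):
differentiating 2 times and applying the sign gives 2/(s + 9)^3.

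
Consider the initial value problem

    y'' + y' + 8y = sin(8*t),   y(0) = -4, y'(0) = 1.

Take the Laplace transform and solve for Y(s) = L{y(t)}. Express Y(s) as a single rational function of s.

Y(s) = (-4*s^3 - 3*s^2 - 256*s - 184)/(s^4 + s^3 + 72*s^2 + 64*s + 512)

Transform both sides with L{·}.
The derivative rules (L{y''} = s^2 Y - s·y(0) - y'(0) and L{y'} = sY - y(0), with y(0) = -4, y'(0) = 1) turn the left side into (s^2 + s + 8)Y - (-4*s - 3).
The right side is L{sin(8*t)} = 8/(s^2 + 64).
So (s^2 + s + 8)Y = 8/(s^2 + 64) + (-4*s - 3).
Divide through and combine into a single rational function.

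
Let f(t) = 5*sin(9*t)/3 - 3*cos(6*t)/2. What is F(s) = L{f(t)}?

F(s) = -3*s/(2*(s^2 + 36)) + 15/(s^2 + 81)

By linearity of the Laplace transform, transform each term separately.
(-3/2)·[L{cos(6t)} = s/(s^2 + 36)]; (5/3)·[L{sin(9t)} = 9/(s^2 + 81)].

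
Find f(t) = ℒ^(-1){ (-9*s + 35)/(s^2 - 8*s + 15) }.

Factor the denominator: s^2 - 8*s + 15 = (s - 5)*(s - 3).
Partial fraction decomposition gives [-4/(s - 3)] + [-5/(s - 5)].
Invert each term: -4/(s - 3) ↔ -4e^(3t); -5/(s - 5) ↔ -5e^(5t).

f(t) = -5*exp(5*t) - 4*exp(3*t)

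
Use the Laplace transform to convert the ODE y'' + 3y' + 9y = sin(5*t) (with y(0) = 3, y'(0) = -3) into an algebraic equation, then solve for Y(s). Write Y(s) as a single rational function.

Y(s) = (3*s^3 + 6*s^2 + 75*s + 155)/(s^4 + 3*s^3 + 34*s^2 + 75*s + 225)

Laplace-transform each side.
With L{y''} = s^2 Y - s·y(0) - y'(0) and L{y'} = sY - y(0), with y(0) = 3, y'(0) = -3: the LHS transforms to (s^2 + 3*s + 9)Y - (3*s + 6).
The right side is L{sin(5*t)} = 5/(s^2 + 25).
So (s^2 + 3*s + 9)Y = 5/(s^2 + 25) + (3*s + 6).
Isolate Y and clear denominators.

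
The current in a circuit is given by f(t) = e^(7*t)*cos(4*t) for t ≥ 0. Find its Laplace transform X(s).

L{cos(4t)} = s/(s^2 + 16).
By the first shifting theorem, multiplying by e^(7t) replaces s with s - 7.

X(s) = (s - 7)/((s - 7)^2 + 16)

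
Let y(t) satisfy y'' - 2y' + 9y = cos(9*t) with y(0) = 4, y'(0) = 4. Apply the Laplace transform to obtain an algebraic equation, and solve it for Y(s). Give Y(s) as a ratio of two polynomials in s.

Y(s) = (4*s^3 - 4*s^2 + 325*s - 324)/(s^4 - 2*s^3 + 90*s^2 - 162*s + 729)

Transform both sides with L{·}.
With L{y''} = s^2 Y - s·y(0) - y'(0) and L{y'} = sY - y(0), with y(0) = 4, y'(0) = 4: the LHS transforms to (s^2 - 2*s + 9)Y - (4*s - 4).
The right side is L{cos(9*t)} = s/(s^2 + 81).
So (s^2 - 2*s + 9)Y = s/(s^2 + 81) + (4*s - 4).
Isolate Y and clear denominators.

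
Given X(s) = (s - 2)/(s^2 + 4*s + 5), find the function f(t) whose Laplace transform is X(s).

f(t) = -4*exp(-2*t)*sin(t) + exp(-2*t)*cos(t)

Complete the square in the denominator: s^2 + 4*s + 5 = (s + 2)^2 + 1^2.
Split the numerator to match: s - 2 = 1·(s + 2) - 4·1.
Invert each term: 1·(s + 2)/((s + 2)^2 + 1) ↔ e^(-2t)cos(t); -4·1/((s + 2)^2 + 1) ↔ -4e^(-2t)sin(t).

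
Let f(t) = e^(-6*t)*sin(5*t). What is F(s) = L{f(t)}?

F(s) = 5/((s + 6)^2 + 25)

L{sin(5t)} = 5/(s^2 + 25).
By the first shifting theorem, multiplying by e^(-6t) replaces s with s + 6.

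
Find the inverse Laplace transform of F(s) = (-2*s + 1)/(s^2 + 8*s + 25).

Complete the square in the denominator: s^2 + 8*s + 25 = (s + 4)^2 + 3^2.
Split the numerator to match: -2*s + 1 = -2·(s + 4) + 3·3.
Invert each term: -2·(s + 4)/((s + 4)^2 + 9) ↔ -2e^(-4t)cos(3t); 3·3/((s + 4)^2 + 9) ↔ 3e^(-4t)sin(3t).

3*exp(-4*t)*sin(3*t) - 2*exp(-4*t)*cos(3*t)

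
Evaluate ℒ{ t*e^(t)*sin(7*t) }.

14*(s - 1)/(s^2 - 2*s + 50)^2

L{sin(7t)} = 7/(s^2 + 49).
Multiplying by e^(t) shifts s → s - 1, so L{e^(t)*sin(7*t)} = 7/((s - 1)^2 + 49).
Then apply L{t·g(t)} = -d/ds[G(s)] with G(s) = 7/((s - 1)^2 + 49):
differentiating 1 time and applying the sign gives 14*(s - 1)/(s^2 - 2*s + 50)^2.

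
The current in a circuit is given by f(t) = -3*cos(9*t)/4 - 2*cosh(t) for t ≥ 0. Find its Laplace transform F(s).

F(s) = -3*s/(4*(s^2 + 81)) - 2*s/(s^2 - 1)

Apply the Laplace transform termwise.
(-3/4)·[L{cos(9t)} = s/(s^2 + 81)]; (-2)·[L{cosh(t)} = s/(s^2 - 1)].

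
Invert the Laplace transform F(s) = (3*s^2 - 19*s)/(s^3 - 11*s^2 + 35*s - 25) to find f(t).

f(t) = -5*t*exp(5*t) + 4*exp(5*t) - exp(t)

Factor the denominator: s^3 - 11*s^2 + 35*s - 25 = (s - 5)^2*(s - 1).
Partial fraction decomposition gives [4/(s - 5)] + [-5/(s - 5)^2] + [-1/(s - 1)].
Invert each term: 4/(s - 5) ↔ 4e^(5t); -5/(s - 5)^2 ↔ -5t·e^(5t); -1/(s - 1) ↔ -e^(t).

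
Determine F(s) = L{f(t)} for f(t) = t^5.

L{t^5} = 5!/s^6 = 120/s^6.

F(s) = 120/s^6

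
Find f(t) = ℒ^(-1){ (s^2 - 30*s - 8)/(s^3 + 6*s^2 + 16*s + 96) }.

f(t) = -3*sin(4*t) - 3*cos(4*t) + 4*exp(-6*t)

Factor the denominator: s^3 + 6*s^2 + 16*s + 96 = (s + 6)*(s^2 + 16).
Partial fraction decomposition gives [4/(s + 6)] + [-3*s/(s^2 + 16)] + [-12/(s^2 + 16)].
Invert each term: 4/(s + 6) ↔ 4e^(-6t); -3·s/(s^2 + 16) ↔ -3cos(4t); -3·4/(s^2 + 16) ↔ -3sin(4t).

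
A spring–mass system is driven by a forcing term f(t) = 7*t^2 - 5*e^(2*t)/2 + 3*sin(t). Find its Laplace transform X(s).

X(s) = 3/(s^2 + 1) - 5/(2*(s - 2)) + 14/s^3

By linearity of the Laplace transform, transform each term separately.
(3)·[L{sin(t)} = 1/(s^2 + 1)]; (7)·[L{t^2} = 2!/s^3 = 2/s^3]; (-5/2)·[L{e^(2t)} = 1/(s - 2)].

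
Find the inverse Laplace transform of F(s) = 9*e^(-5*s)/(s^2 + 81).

The factor e^(-5s) signals a time shift by c = 5 (second shifting theorem).
L{sin(9t)} = 9/(s^2 + 81), so L^-1{9/(s^2 + 81)} = sin(9*t).
Hence the inverse is u(t - 5) times that function evaluated at t - 5.

Heaviside(t - 5)*(sin(9*t - 45))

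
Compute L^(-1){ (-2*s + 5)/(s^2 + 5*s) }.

1 - 3*exp(-5*t)

Factor the denominator: s^2 + 5*s = s*(s + 5).
Partial fraction decomposition gives [1/s] + [-3/(s + 5)].
Invert each term: 1/(s - 0) ↔ e^(0t); -3/(s + 5) ↔ -3e^(-5t).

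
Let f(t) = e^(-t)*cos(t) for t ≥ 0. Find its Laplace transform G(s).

L{cos(t)} = s/(s^2 + 1).
By the first shifting theorem, multiplying by e^(-t) replaces s with s + 1.

G(s) = (s + 1)/((s + 1)^2 + 1)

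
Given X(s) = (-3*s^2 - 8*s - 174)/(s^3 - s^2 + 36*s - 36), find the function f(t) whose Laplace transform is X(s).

f(t) = -5*exp(t) - sin(6*t) + 2*cos(6*t)

Factor the denominator: s^3 - s^2 + 36*s - 36 = (s - 1)*(s^2 + 36).
Partial fraction decomposition gives [-5/(s - 1)] + [2*s/(s^2 + 36)] + [-6/(s^2 + 36)].
Invert each term: -5/(s - 1) ↔ -5e^(t); 2·s/(s^2 + 36) ↔ 2cos(6t); -1·6/(s^2 + 36) ↔ -sin(6t).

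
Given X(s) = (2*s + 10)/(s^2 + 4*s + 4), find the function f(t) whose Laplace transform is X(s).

Factor the denominator: s^2 + 4*s + 4 = (s + 2)^2.
Partial fraction decomposition gives [2/(s + 2)] + [6/(s + 2)^2].
Invert each term: 2/(s + 2) ↔ 2e^(-2t); 6/(s + 2)^2 ↔ 6t·e^(-2t).

f(t) = 6*t*exp(-2*t) + 2*exp(-2*t)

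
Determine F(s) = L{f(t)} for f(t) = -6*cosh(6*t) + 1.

By linearity of the Laplace transform, transform each term separately.
L{1} = 1/s; (-6)·[L{cosh(6t)} = s/(s^2 - 36)].

F(s) = -6*s/(s^2 - 36) + 1/s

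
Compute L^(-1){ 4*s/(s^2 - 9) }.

4*cosh(3*t)

Since L{cosh(3t)} = s/(s^2 - 9), the inverse is cosh(3*t), scaled by 4.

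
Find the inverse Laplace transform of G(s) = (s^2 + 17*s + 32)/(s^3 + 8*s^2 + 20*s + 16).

Factor the denominator: s^3 + 8*s^2 + 20*s + 16 = (s + 2)^2*(s + 4).
Partial fraction decomposition gives [6/(s + 2)] + [(s + 2)^(-2)] + [-5/(s + 4)].
Invert each term: 6/(s + 2) ↔ 6e^(-2t); 1/(s + 2)^2 ↔ t·e^(-2t); -5/(s + 4) ↔ -5e^(-4t).

t*exp(-2*t) + 6*exp(-2*t) - 5*exp(-4*t)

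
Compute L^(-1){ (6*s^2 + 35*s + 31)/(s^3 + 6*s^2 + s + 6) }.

5*sin(t) + 5*cos(t) + exp(-6*t)

Factor the denominator: s^3 + 6*s^2 + s + 6 = (s + 6)*(s^2 + 1).
Partial fraction decomposition gives [1/(s + 6)] + [5*s/(s^2 + 1)] + [5/(s^2 + 1)].
Invert each term: 1/(s + 6) ↔ e^(-6t); 5·s/(s^2 + 1) ↔ 5cos(t); 5·1/(s^2 + 1) ↔ 5sin(t).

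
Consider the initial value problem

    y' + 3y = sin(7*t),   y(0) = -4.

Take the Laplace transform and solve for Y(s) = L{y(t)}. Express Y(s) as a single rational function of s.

Y(s) = (-4*s^2 - 189)/(s^3 + 3*s^2 + 49*s + 147)

Take the Laplace transform of both sides.
With L{y'} = sY - y(0) = sY - (-4): the LHS transforms to (s + 3)Y - (-4).
The right side is L{sin(7*t)} = 7/(s^2 + 49).
So (s + 3)Y = 7/(s^2 + 49) + (-4).
Solve for Y(s) and write it as one ratio of polynomials.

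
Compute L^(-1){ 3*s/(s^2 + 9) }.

Since L{cos(3t)} = s/(s^2 + 9), the inverse is cos(3*t), scaled by 3.

3*cos(3*t)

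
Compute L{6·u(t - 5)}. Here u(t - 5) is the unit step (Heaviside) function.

By the second shifting theorem, L{u(t - c)·g(t - c)} = e^(-cs)·G(s) with c = 5 and G(s) = L{g(t)}.
L{6} = 6/s.

6*exp(-5*s)/s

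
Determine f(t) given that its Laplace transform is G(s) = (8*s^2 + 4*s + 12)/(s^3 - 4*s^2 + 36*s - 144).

f(t) = 3*exp(4*t) + 4*sin(6*t) + 5*cos(6*t)

Factor the denominator: s^3 - 4*s^2 + 36*s - 144 = (s - 4)*(s^2 + 36).
Partial fraction decomposition gives [3/(s - 4)] + [5*s/(s^2 + 36)] + [24/(s^2 + 36)].
Invert each term: 3/(s - 4) ↔ 3e^(4t); 5·s/(s^2 + 36) ↔ 5cos(6t); 4·6/(s^2 + 36) ↔ 4sin(6t).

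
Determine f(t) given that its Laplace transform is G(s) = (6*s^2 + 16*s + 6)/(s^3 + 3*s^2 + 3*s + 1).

Factor the denominator: s^3 + 3*s^2 + 3*s + 1 = (s + 1)^3.
Partial fraction decomposition gives [6/(s + 1)] + [4/(s + 1)^2] + [-4/(s + 1)^3].
Invert each term: 6/(s + 1) ↔ 6e^(-t); 4/(s + 1)^2 ↔ 4t·e^(-t); -4/(s + 1)^3 ↔ (-2)t^2·e^(-t).

f(t) = -2*t^2*exp(-t) + 4*t*exp(-t) + 6*exp(-t)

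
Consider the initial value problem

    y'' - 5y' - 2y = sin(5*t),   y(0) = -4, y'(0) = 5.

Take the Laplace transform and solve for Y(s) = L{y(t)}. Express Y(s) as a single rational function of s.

Y(s) = (-4*s^3 + 25*s^2 - 100*s + 630)/(s^4 - 5*s^3 + 23*s^2 - 125*s - 50)

Take the Laplace transform of both sides.
With L{y''} = s^2 Y - s·y(0) - y'(0) and L{y'} = sY - y(0), with y(0) = -4, y'(0) = 5: the LHS transforms to (s^2 - 5*s - 2)Y - (-4*s + 25).
The right side is L{sin(5*t)} = 5/(s^2 + 25).
So (s^2 - 5*s - 2)Y = 5/(s^2 + 25) + (-4*s + 25).
Divide through and combine into a single rational function.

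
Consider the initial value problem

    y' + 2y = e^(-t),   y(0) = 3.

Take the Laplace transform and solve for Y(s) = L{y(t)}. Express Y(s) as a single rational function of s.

Take the Laplace transform of both sides.
Using L{y'} = sY - y(0) = sY - 3, the left side becomes (s + 2)Y - (3).
The right side is L{e^(-t)} = 1/(s + 1).
So (s + 2)Y = 1/(s + 1) + (3).
Solve for Y(s) and write it as one ratio of polynomials.

Y(s) = (3*s + 4)/(s^2 + 3*s + 2)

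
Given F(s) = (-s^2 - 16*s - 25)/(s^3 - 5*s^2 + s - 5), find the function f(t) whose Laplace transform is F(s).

f(t) = -5*exp(5*t) + 4*sin(t) + 4*cos(t)

Factor the denominator: s^3 - 5*s^2 + s - 5 = (s - 5)*(s^2 + 1).
Partial fraction decomposition gives [-5/(s - 5)] + [4*s/(s^2 + 1)] + [4/(s^2 + 1)].
Invert each term: -5/(s - 5) ↔ -5e^(5t); 4·s/(s^2 + 1) ↔ 4cos(t); 4·1/(s^2 + 1) ↔ 4sin(t).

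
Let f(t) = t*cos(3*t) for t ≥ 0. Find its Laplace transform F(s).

L{cos(3t)} = s/(s^2 + 9).
Then apply L{t·g(t)} = -d/ds[G(s)] with G(s) = s/(s^2 + 9):
differentiating 1 time and applying the sign gives (s - 3)*(s + 3)/(s^2 + 9)^2.

F(s) = (s - 3)*(s + 3)/(s^2 + 9)^2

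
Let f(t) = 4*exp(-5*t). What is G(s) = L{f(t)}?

G(s) = 4/(s + 5)

L{4} = 4/s.
By the first shifting theorem, multiplying by e^(-5t) replaces s with s + 5.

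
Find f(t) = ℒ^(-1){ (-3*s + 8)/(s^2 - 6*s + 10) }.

Complete the square in the denominator: s^2 - 6*s + 10 = (s - 3)^2 + 1^2.
Split the numerator to match: -3*s + 8 = -3·(s - 3) - 1·1.
Invert each term: -3·(s - 3)/((s - 3)^2 + 1) ↔ -3e^(3t)cos(t); -1·1/((s - 3)^2 + 1) ↔ -e^(3t)sin(t).

f(t) = -exp(3*t)*sin(t) - 3*exp(3*t)*cos(t)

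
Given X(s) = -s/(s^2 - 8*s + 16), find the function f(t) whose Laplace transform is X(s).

Factor the denominator: s^2 - 8*s + 16 = (s - 4)^2.
Partial fraction decomposition gives [-1/(s - 4)] + [-4/(s - 4)^2].
Invert each term: -1/(s - 4) ↔ -e^(4t); -4/(s - 4)^2 ↔ -4t·e^(4t).

f(t) = -4*t*exp(4*t) - exp(4*t)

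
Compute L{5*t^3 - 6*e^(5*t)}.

-6/(s - 5) + 30/s^4

The transform is linear, so treat each term independently.
(5)·[L{t^3} = 3!/s^4 = 6/s^4]; (-6)·[L{e^(5t)} = 1/(s - 5)].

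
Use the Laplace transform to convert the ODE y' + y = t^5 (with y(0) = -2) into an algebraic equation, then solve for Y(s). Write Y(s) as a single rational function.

Apply the Laplace transform to the equation.
The derivative rules (L{y'} = sY - y(0) = sY - (-2)) turn the left side into (s + 1)Y - (-2).
The right side is L{t^5} = 120/s^6.
So (s + 1)Y = 120/s^6 + (-2).
Isolate Y and clear denominators.

Y(s) = (-2*s^6 + 120)/(s^7 + s^6)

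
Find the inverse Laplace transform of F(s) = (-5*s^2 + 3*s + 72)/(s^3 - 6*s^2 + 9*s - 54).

-2*exp(6*t) - 5*sin(3*t) - 3*cos(3*t)

Factor the denominator: s^3 - 6*s^2 + 9*s - 54 = (s - 6)*(s^2 + 9).
Partial fraction decomposition gives [-2/(s - 6)] + [-3*s/(s^2 + 9)] + [-15/(s^2 + 9)].
Invert each term: -2/(s - 6) ↔ -2e^(6t); -3·s/(s^2 + 9) ↔ -3cos(3t); -5·3/(s^2 + 9) ↔ -5sin(3t).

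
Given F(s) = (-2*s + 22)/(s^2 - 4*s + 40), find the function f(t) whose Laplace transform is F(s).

Complete the square in the denominator: s^2 - 4*s + 40 = (s - 2)^2 + 6^2.
Split the numerator to match: -2*s + 22 = -2·(s - 2) + 3·6.
Invert each term: -2·(s - 2)/((s - 2)^2 + 36) ↔ -2e^(2t)cos(6t); 3·6/((s - 2)^2 + 36) ↔ 3e^(2t)sin(6t).

f(t) = 3*exp(2*t)*sin(6*t) - 2*exp(2*t)*cos(6*t)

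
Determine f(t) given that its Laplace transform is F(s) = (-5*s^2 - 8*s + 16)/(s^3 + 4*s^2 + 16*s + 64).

f(t) = 2*sin(4*t) - 4*cos(4*t) - exp(-4*t)

Factor the denominator: s^3 + 4*s^2 + 16*s + 64 = (s + 4)*(s^2 + 16).
Partial fraction decomposition gives [-1/(s + 4)] + [-4*s/(s^2 + 16)] + [8/(s^2 + 16)].
Invert each term: -1/(s + 4) ↔ -e^(-4t); -4·s/(s^2 + 16) ↔ -4cos(4t); 2·4/(s^2 + 16) ↔ 2sin(4t).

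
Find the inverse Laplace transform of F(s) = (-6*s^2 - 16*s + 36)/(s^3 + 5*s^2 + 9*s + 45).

3*sin(3*t) - 5*cos(3*t) - exp(-5*t)

Factor the denominator: s^3 + 5*s^2 + 9*s + 45 = (s + 5)*(s^2 + 9).
Partial fraction decomposition gives [-1/(s + 5)] + [-5*s/(s^2 + 9)] + [9/(s^2 + 9)].
Invert each term: -1/(s + 5) ↔ -e^(-5t); -5·s/(s^2 + 9) ↔ -5cos(3t); 3·3/(s^2 + 9) ↔ 3sin(3t).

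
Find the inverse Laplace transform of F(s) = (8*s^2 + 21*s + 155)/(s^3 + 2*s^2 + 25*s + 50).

Factor the denominator: s^3 + 2*s^2 + 25*s + 50 = (s + 2)*(s^2 + 25).
Partial fraction decomposition gives [5/(s + 2)] + [3*s/(s^2 + 25)] + [15/(s^2 + 25)].
Invert each term: 5/(s + 2) ↔ 5e^(-2t); 3·s/(s^2 + 25) ↔ 3cos(5t); 3·5/(s^2 + 25) ↔ 3sin(5t).

3*sin(5*t) + 3*cos(5*t) + 5*exp(-2*t)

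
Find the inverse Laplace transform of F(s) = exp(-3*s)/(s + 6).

The factor e^(-3s) signals a time shift by c = 3 (second shifting theorem).
L{e^(-6t)} = 1/(s + 6), so L^-1{1/(s + 6)} = exp(-6*t).
Hence the inverse is u(t - 3) times that function evaluated at t - 3.

Heaviside(t - 3)*(exp(-6*t + 18))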